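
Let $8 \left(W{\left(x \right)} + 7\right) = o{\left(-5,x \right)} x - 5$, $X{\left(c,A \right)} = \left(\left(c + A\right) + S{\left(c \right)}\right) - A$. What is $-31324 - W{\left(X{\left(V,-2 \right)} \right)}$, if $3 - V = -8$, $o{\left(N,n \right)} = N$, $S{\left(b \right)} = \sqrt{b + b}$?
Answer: $- \frac{62619}{2} + \frac{5 \sqrt{22}}{8} \approx -31307.0$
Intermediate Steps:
$S{\left(b \right)} = \sqrt{2} \sqrt{b}$ ($S{\left(b \right)} = \sqrt{2 b} = \sqrt{2} \sqrt{b}$)
$V = 11$ ($V = 3 - -8 = 3 + 8 = 11$)
$X{\left(c,A \right)} = c + \sqrt{2} \sqrt{c}$ ($X{\left(c,A \right)} = \left(\left(c + A\right) + \sqrt{2} \sqrt{c}\right) - A = \left(\left(A + c\right) + \sqrt{2} \sqrt{c}\right) - A = \left(A + c + \sqrt{2} \sqrt{c}\right) - A = c + \sqrt{2} \sqrt{c}$)
$W{\left(x \right)} = - \frac{61}{8} - \frac{5 x}{8}$ ($W{\left(x \right)} = -7 + \frac{- 5 x - 5}{8} = -7 + \frac{-5 - 5 x}{8} = -7 - \left(\frac{5}{8} + \frac{5 x}{8}\right) = - \frac{61}{8} - \frac{5 x}{8}$)
$-31324 - W{\left(X{\left(V,-2 \right)} \right)} = -31324 - \left(- \frac{61}{8} - \frac{5 \left(11 + \sqrt{2} \sqrt{11}\right)}{8}\right) = -31324 - \left(- \frac{61}{8} - \frac{5 \left(11 + \sqrt{22}\right)}{8}\right) = -31324 - \left(- \frac{61}{8} - \left(\frac{55}{8} + \frac{5 \sqrt{22}}{8}\right)\right) = -31324 - \left(- \frac{29}{2} - \frac{5 \sqrt{22}}{8}\right) = -31324 + \left(\frac{29}{2} + \frac{5 \sqrt{22}}{8}\right) = - \frac{62619}{2} + \frac{5 \sqrt{22}}{8}$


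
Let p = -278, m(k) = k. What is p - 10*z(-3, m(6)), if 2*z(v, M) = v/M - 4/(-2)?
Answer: -571/2 ≈ -285.50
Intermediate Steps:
z(v, M) = 1 + v/(2*M) (z(v, M) = (v/M - 4/(-2))/2 = (v/M - 4*(-1/2))/2 = (v/M + 2)/2 = (2 + v/M)/2 = 1 + v/(2*M))
p - 10*z(-3, m(6)) = -278 - 10*(6 + (1/2)*(-3))/6 = -278 - 5*(6 - 3/2)/3 = -278 - 5*9/(3*2) = -278 - 10*3/4 = -278 - 15/2 = -571/2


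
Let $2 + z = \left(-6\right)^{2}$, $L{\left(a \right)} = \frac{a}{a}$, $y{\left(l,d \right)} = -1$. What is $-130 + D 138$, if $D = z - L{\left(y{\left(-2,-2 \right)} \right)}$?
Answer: $4424$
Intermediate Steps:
$L{\left(a \right)} = 1$
$z = 34$ ($z = -2 + \left(-6\right)^{2} = -2 + 36 = 34$)
$D = 33$ ($D = 34 - 1 = 33$)
$-130 + D 138 = -130 + 33 \cdot 138 = -130 + 4554 = 4424$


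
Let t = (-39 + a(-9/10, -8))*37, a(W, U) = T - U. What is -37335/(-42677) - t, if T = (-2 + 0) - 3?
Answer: 56883099/42677 ≈ 1332.9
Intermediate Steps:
T = -5 (T = -2 - 3 = -5)
a(W, U) = -5 - U
t = -1332 (t = (-39 + (-5 - 1*(-8)))*37 = (-39 + (-5 + 8))*37 = (-39 + 3)*37 = -36*37 = -1332)
-37335/(-42677) - t = -37335/(-42677) - 1*(-1332) = -37335*(-1/42677) + 1332 = 37335/42677 + 1332 = 56883099/42677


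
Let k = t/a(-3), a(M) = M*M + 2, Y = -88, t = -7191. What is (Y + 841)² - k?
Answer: 6244290/11 ≈ 5.6766e+5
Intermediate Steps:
a(M) = 2 + M² (a(M) = M² + 2 = 2 + M²)
k = -7191/11 (k = -7191/(2 + (-3)²) = -7191/(2 + 9) = -7191/11 ≈ -653.73)
(Y + 841)² - k = (-88 + 841)² - 1*(-7191/11) = 753² + 7191/11 = 567009 + 7191/11 = 6244290/11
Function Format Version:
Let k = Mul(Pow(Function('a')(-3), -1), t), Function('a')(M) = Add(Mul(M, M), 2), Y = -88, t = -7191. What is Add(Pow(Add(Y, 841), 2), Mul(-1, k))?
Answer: Rational(6244290, 11) ≈ 5.6766e+5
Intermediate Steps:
Function('a')(M) = Add(2, Pow(M, 2)) (Function('a')(M) = Add(Pow(M, 2), 2) = Add(2, Pow(M, 2)))
k = Rational(-7191, 11) (k = Mul(Pow(Add(2, Pow(-3, 2)), -1), -7191) = Mul(Pow(Add(2, 9), -1), -7191) = Mul(Pow(11, -1), -7191) = Mul(Rational(1, 11), -7191) = Rational(-7191, 11) ≈ -653.73)
Add(Pow(Add(Y, 841), 2), Mul(-1, k)) = Add(Pow(Add(-88, 841), 2), Mul(-1, Rational(-7191, 11))) = Add(Pow(753, 2), Rational(7191, 11)) = Add(567009, Rational(7191, 11)) = Rational(6244290, 11)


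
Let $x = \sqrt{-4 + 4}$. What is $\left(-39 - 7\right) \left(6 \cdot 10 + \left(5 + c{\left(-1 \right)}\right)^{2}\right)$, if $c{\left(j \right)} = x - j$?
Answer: $-4416$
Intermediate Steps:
$x = 0$ ($x = \sqrt{0} = 0$)
$c{\left(j \right)} = - j$ ($c{\left(j \right)} = 0 - j = - j$)
$\left(-39 - 7\right) \left(6 \cdot 10 + \left(5 + c{\left(-1 \right)}\right)^{2}\right) = \left(-39 - 7\right) \left(6 \cdot 10 + \left(5 - -1\right)^{2}\right) = \left(-39 - 7\right) \left(60 + \left(5 + 1\right)^{2}\right) = - 46 \left(60 + 6^{2}\right) = - 46 \left(60 + 36\right) = \left(-46\right) 96 = -4416$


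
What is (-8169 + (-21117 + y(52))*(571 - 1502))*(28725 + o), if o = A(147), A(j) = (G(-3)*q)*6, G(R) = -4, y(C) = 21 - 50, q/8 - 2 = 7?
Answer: 531267402729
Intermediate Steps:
q = 72 (q = 16 + 8*7 = 16 + 56 = 72)
y(C) = -29
A(j) = -1728 (A(j) = -4*72*6 = -288*6 = -1728)
o = -1728
(-8169 + (-21117 + y(52))*(571 - 1502))*(28725 + o) = (-8169 + (-21117 - 29)*(571 - 1502))*(28725 - 1728) = (-8169 - 21146*(-931))*26997 = (-8169 + 19686926)*26997 = 19678757*26997 = 531267402729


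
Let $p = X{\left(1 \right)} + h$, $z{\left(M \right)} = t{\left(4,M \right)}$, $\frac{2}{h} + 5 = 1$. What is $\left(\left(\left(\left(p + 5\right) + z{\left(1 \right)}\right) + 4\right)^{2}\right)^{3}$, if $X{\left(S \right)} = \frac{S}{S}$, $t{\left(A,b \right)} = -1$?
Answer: $\frac{24137569}{64} \approx 3.7715 \cdot 10^{5}$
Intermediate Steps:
$X{\left(S \right)} = 1$
$h = - \frac{1}{2}$ ($h = \frac{2}{-5 + 1} = \frac{2}{-4} = 2 \left(- \frac{1}{4}\right) = - \frac{1}{2} \approx -0.5$)
$z{\left(M \right)} = -1$
$p = \frac{1}{2}$ ($p = 1 - \frac{1}{2} = \frac{1}{2} \approx 0.5$)
$\left(\left(\left(\left(p + 5\right) + z{\left(1 \right)}\right) + 4\right)^{2}\right)^{3} = \left(\left(\left(\left(\frac{1}{2} + 5\right) - 1\right) + 4\right)^{2}\right)^{3} = \left(\left(\left(\frac{11}{2} - 1\right) + 4\right)^{2}\right)^{3} = \left(\left(\frac{9}{2} + 4\right)^{2}\right)^{3} = \left(\left(\frac{17}{2}\right)^{2}\right)^{3} = \left(\frac{289}{4}\right)^{3} = \frac{24137569}{64}$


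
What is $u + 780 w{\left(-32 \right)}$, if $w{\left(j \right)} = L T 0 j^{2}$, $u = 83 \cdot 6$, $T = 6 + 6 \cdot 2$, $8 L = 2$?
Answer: $498$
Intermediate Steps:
$L = \frac{1}{4}$ ($L = \frac{1}{8} \cdot 2 = \frac{1}{4} \approx 0.25$)
$T = 18$ ($T = 6 + 12 = 18$)
$u = 498$
$w{\left(j \right)} = 0$ ($w{\left(j \right)} = \frac{1}{4} \cdot 18 \cdot 0 j^{2} = \frac{9}{2} \cdot 0 = 0$)
$u + 780 w{\left(-32 \right)} = 498 + 780 \cdot 0 = 498 + 0 = 498$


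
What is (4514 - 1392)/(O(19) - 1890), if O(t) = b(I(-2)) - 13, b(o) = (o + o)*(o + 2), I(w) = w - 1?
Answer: -446/271 ≈ -1.6458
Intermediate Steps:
I(w) = -1 + w
b(o) = 2*o*(2 + o) (b(o) = (2*o)*(2 + o) = 2*o*(2 + o))
O(t) = -7 (O(t) = 2*(-1 - 2)*(2 + (-1 - 2)) - 13 = 2*(-3)*(2 - 3) - 13 = 2*(-3)*(-1) - 13 = 6 - 13 = -7)
(4514 - 1392)/(O(19) - 1890) = (4514 - 1392)/(-7 - 1890) = 3122/(-1897) = 3122*(-1/1897) = -446/271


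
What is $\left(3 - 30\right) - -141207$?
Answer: $141180$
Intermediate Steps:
$\left(3 - 30\right) - -141207 = -27 + 141207 = 141180$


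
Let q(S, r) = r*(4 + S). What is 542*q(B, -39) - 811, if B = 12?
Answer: -339019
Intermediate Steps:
542*q(B, -39) - 811 = 542*(-39*(4 + 12)) - 811 = 542*(-39*16) - 811 = 542*(-624) - 811 = -338208 - 811 = -339019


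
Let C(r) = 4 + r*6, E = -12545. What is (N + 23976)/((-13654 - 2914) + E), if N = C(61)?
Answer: -3478/4159 ≈ -0.83626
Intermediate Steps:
C(r) = 4 + 6*r
N = 370 (N = 4 + 6*61 = 4 + 366 = 370)
(N + 23976)/((-13654 - 2914) + E) = (370 + 23976)/((-13654 - 2914) - 12545) = 24346/(-16568 - 12545) = 24346/(-29113) = 24346*(-1/29113) = -3478/4159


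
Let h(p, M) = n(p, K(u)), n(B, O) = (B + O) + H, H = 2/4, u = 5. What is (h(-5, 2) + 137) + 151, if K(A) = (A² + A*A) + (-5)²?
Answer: 717/2 ≈ 358.50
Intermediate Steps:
K(A) = 25 + 2*A² (K(A) = (A² + A²) + 25 = 2*A² + 25 = 25 + 2*A²)
H = ½ (H = 2*(¼) = ½ ≈ 0.50000)
n(B, O) = ½ + B + O (n(B, O) = (B + O) + ½ = ½ + B + O)
h(p, M) = 151/2 + p (h(p, M) = ½ + p + (25 + 2*5²) = ½ + p + (25 + 2*25) = ½ + p + (25 + 50) = ½ + p + 75 = 151/2 + p)
(h(-5, 2) + 137) + 151 = ((151/2 - 5) + 137) + 151 = (141/2 + 137) + 151 = 415/2 + 151 = 717/2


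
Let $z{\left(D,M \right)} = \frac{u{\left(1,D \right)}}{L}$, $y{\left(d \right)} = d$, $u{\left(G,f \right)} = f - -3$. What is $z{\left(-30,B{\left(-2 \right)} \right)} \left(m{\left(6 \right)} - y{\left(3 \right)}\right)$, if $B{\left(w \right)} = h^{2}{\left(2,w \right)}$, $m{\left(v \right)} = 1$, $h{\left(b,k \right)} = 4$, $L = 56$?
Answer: $\frac{27}{28} \approx 0.96429$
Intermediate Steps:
$u{\left(G,f \right)} = 3 + f$ ($u{\left(G,f \right)} = f + 3 = 3 + f$)
$B{\left(w \right)} = 16$ ($B{\left(w \right)} = 4^{2} = 16$)
$z{\left(D,M \right)} = \frac{3}{56} + \frac{D}{56}$ ($z{\left(D,M \right)} = \frac{3 + D}{56} = \left(3 + D\right) \frac{1}{56} = \frac{3}{56} + \frac{D}{56}$)
$z{\left(-30,B{\left(-2 \right)} \right)} \left(m{\left(6 \right)} - y{\left(3 \right)}\right) = \left(\frac{3}{56} + \frac{1}{56} \left(-30\right)\right) \left(1 - 3\right) = \left(\frac{3}{56} - \frac{15}{28}\right) \left(1 - 3\right) = \left(- \frac{27}{56}\right) \left(-2\right) = \frac{27}{28}$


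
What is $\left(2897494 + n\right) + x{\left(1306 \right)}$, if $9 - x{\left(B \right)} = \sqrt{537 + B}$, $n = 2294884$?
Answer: $5192387 - \sqrt{1843} \approx 5.1923 \cdot 10^{6}$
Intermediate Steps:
$x{\left(B \right)} = 9 - \sqrt{537 + B}$
$\left(2897494 + n\right) + x{\left(1306 \right)} = \left(2897494 + 2294884\right) + \left(9 - \sqrt{537 + 1306}\right) = 5192378 + \left(9 - \sqrt{1843}\right) = 5192387 - \sqrt{1843}$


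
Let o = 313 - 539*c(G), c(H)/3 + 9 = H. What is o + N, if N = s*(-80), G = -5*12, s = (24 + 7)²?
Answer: 35006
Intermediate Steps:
s = 961 (s = 31² = 961)
G = -60
c(H) = -27 + 3*H
o = 111886 (o = 313 - 539*(-27 + 3*(-60)) = 313 - 539*(-27 - 180) = 313 - 539*(-207) = 313 + 111573 = 111886)
N = -76880 (N = 961*(-80) = -76880)
o + N = 111886 - 76880 = 35006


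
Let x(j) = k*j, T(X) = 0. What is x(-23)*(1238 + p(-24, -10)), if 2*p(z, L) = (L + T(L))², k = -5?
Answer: 148120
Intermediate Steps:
x(j) = -5*j
p(z, L) = L²/2 (p(z, L) = (L + 0)²/2 = L²/2)
x(-23)*(1238 + p(-24, -10)) = (-5*(-23))*(1238 + (½)*(-10)²) = 115*(1238 + (½)*100) = 115*(1238 + 50) = 115*1288 = 148120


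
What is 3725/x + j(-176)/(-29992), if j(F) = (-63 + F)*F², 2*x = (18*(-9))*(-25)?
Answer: 75516649/303669 ≈ 248.68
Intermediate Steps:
x = 2025 (x = ((18*(-9))*(-25))/2 = (-162*(-25))/2 = (½)*4050 = 2025)
j(F) = F²*(-63 + F)
3725/x + j(-176)/(-29992) = 3725/2025 + ((-176)²*(-63 - 176))/(-29992) = 3725*(1/2025) + (30976*(-239))*(-1/29992) = 149/81 - 7403264*(-1/29992) = 149/81 + 925408/3749 = 75516649/303669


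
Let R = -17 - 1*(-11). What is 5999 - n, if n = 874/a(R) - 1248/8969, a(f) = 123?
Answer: 6610333411/1103187 ≈ 5992.0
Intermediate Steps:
R = -6 (R = -17 + 11 = -6)
n = 7685402/1103187 (n = 874/123 - 1248/8969 = 7685402/1103187 ≈ 6.9665)
5999 - n = 5999 - 1*7685402/1103187 = 5999 - 7685402/1103187 = 6610333411/1103187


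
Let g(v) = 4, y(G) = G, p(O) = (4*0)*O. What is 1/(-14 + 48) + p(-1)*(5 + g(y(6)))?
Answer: 1/34 ≈ 0.029412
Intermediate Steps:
p(O) = 0 (p(O) = 0*O = 0)
1/(-14 + 48) + p(-1)*(5 + g(y(6))) = 1/(-14 + 48) + 0*(5 + 4) = 1/34 + 0*9 = 1/34 + 0 = 1/34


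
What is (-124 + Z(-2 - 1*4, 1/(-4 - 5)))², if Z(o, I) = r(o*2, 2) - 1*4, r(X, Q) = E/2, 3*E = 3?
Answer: 65025/4 ≈ 16256.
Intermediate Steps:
E = 1 (E = (⅓)*3 = 1)
r(X, Q) = ½ (r(X, Q) = 1/2 = 1*(½) = ½)
Z(o, I) = -7/2 (Z(o, I) = ½ - 1*4 = ½ - 4 = -7/2)
(-124 + Z(-2 - 1*4, 1/(-4 - 5)))² = (-124 - 7/2)² = (-255/2)² = 65025/4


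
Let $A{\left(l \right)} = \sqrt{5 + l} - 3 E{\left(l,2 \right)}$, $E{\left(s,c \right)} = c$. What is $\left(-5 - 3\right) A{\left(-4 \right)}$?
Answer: $40$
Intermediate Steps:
$A{\left(l \right)} = -6 + \sqrt{5 + l}$ ($A{\left(l \right)} = \sqrt{5 + l} - 6 = -6 + \sqrt{5 + l}$)
$\left(-5 - 3\right) A{\left(-4 \right)} = \left(-5 - 3\right) \left(-6 + \sqrt{5 - 4}\right) = \left(-5 - 3\right) \left(-6 + \sqrt{1}\right) = - 8 \left(-6 + 1\right) = \left(-8\right) \left(-5\right) = 40$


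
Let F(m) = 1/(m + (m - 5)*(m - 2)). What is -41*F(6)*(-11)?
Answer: 451/10 ≈ 45.100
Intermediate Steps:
F(m) = 1/(m + (-5 + m)*(-2 + m))
-41*F(6)*(-11) = -41/(10 + 6² - 6*6)*(-11) = -41/(10 + 36 - 36)*(-11) = -41/10*(-11) = 451/10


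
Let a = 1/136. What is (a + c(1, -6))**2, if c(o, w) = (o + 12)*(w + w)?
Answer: 450076225/18496 ≈ 24334.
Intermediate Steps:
c(o, w) = 2*w*(12 + o) (c(o, w) = (12 + o)*(2*w) = 2*w*(12 + o))
a = 1/136 ≈ 0.0073529
(a + c(1, -6))**2 = (1/136 + 2*(-6)*(12 + 1))**2 = (1/136 + 2*(-6)*13)**2 = (1/136 - 156)**2 = (-21215/136)**2 = 450076225/18496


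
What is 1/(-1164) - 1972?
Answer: -2295409/1164 ≈ -1972.0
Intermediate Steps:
1/(-1164) - 1972 = -1/1164 - 1972 = -2295409/1164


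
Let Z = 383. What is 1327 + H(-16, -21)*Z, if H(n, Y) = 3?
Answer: 2476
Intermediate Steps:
1327 + H(-16, -21)*Z = 1327 + 3*383 = 1327 + 1149 = 2476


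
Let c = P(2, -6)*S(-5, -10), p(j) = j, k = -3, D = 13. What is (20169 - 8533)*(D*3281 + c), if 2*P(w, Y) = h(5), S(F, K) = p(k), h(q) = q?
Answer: 496223038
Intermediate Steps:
S(F, K) = -3
P(w, Y) = 5/2 (P(w, Y) = (½)*5 = 5/2)
c = -15/2 (c = (5/2)*(-3) = -15/2 ≈ -7.5000)
(20169 - 8533)*(D*3281 + c) = (20169 - 8533)*(13*3281 - 15/2) = 11636*(42653 - 15/2) = 11636*(85291/2) = 496223038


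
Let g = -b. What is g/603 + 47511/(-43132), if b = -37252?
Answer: 23553793/388188 ≈ 60.676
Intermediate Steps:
g = 37252 (g = -1*(-37252) = 37252)
g/603 + 47511/(-43132) = 37252/603 + 47511/(-43132) = 37252*(1/603) + 47511*(-1/43132) = 556/9 - 47511/43132 = 23553793/388188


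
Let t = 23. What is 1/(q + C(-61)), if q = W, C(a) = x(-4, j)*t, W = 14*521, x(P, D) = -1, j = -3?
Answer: 1/7271 ≈ 0.00013753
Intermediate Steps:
W = 7294
C(a) = -23 (C(a) = -1*23 = -23)
q = 7294
1/(q + C(-61)) = 1/(7294 - 23) = 1/7271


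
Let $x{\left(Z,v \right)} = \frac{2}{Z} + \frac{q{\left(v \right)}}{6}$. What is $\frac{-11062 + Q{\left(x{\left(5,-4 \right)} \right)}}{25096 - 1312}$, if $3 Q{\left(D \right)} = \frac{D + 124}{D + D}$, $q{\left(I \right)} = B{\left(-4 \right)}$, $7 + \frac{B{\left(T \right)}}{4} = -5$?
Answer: $- \frac{140151}{301264} \approx -0.46521$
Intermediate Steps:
$B{\left(T \right)} = -48$ ($B{\left(T \right)} = -28 + 4 \left(-5\right) = -28 - 20 = -48$)
$q{\left(I \right)} = -48$
$x{\left(Z,v \right)} = -8 + \frac{2}{Z}$ ($x{\left(Z,v \right)} = \frac{2}{Z} - \frac{48}{6} = \frac{2}{Z} - 8 = -8 + \frac{2}{Z}$)
$Q{\left(D \right)} = \frac{124 + D}{6 D}$ ($Q{\left(D \right)} = \frac{\left(D + 124\right) \frac{1}{D + D}}{3} = \frac{\left(124 + D\right) \frac{1}{2 D}}{3} = \frac{\frac{1}{2} \frac{1}{D} \left(124 + D\right)}{3} = \frac{124 + D}{6 D}$)
$\frac{-11062 + Q{\left(x{\left(5,-4 \right)} \right)}}{25096 - 1312} = \frac{-11062 + \frac{124 - \left(8 - \frac{2}{5}\right)}{6 \left(-8 + \frac{2}{5}\right)}}{25096 - 1312} = \frac{-11062 + \frac{124 + \left(-8 + 2 \cdot \frac{1}{5}\right)}{6 \left(-8 + 2 \cdot \frac{1}{5}\right)}}{23784} = \left(-11062 + \frac{124 + \left(-8 + \frac{2}{5}\right)}{6 \left(-8 + \frac{2}{5}\right)}\right) \frac{1}{23784} = \left(-11062 + \frac{124 - \frac{38}{5}}{6 \left(- \frac{38}{5}\right)}\right) \frac{1}{23784} = \left(-11062 + \frac{1}{6} \left(- \frac{5}{38}\right) \frac{582}{5}\right) \frac{1}{23784} = \left(-11062 - \frac{97}{38}\right) \frac{1}{23784} = \left(- \frac{420453}{38}\right) \frac{1}{23784} = - \frac{140151}{301264}$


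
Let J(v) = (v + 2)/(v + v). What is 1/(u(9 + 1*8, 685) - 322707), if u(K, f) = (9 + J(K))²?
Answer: -1156/372943667 ≈ -3.0997e-6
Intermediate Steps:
J(v) = (2 + v)/(2*v) (J(v) = (2 + v)/((2*v)) = (2 + v)*(1/(2*v)) = (2 + v)/(2*v))
u(K, f) = (9 + (2 + K)/(2*K))²
1/(u(9 + 1*8, 685) - 322707) = 1/((2 + 19*(9 + 1*8))²/(4*(9 + 1*8)²) - 322707) = 1/((2 + 19*(9 + 8))²/(4*(9 + 8)²) - 322707) = 1/((¼)*(2 + 19*17)²/17² - 322707) = 1/((¼)*(1/289)*(2 + 323)² - 322707) = 1/((¼)*(1/289)*325² - 322707) = 1/((¼)*(1/289)*105625 - 322707) = 1/(105625/1156 - 322707) = 1/(-372943667/1156) = -1156/372943667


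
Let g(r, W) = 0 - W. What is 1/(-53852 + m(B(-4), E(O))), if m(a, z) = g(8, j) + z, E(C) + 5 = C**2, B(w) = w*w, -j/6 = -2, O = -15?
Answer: -1/53644 ≈ -1.8641e-5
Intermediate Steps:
j = 12 (j = -6*(-2) = 12)
B(w) = w**2
g(r, W) = -W
E(C) = -5 + C**2
m(a, z) = -12 + z (m(a, z) = -1*12 + z = -12 + z)
1/(-53852 + m(B(-4), E(O))) = 1/(-53852 + (-12 + (-5 + (-15)**2))) = 1/(-53852 + (-12 + (-5 + 225))) = 1/(-53852 + (-12 + 220)) = 1/(-53852 + 208) = 1/(-53644) = -1/53644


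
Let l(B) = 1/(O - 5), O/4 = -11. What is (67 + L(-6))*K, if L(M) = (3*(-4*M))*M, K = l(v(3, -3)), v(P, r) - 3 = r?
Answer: 365/49 ≈ 7.4490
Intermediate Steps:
O = -44 (O = 4*(-11) = -44)
v(P, r) = 3 + r
l(B) = -1/49 (l(B) = 1/(-44 - 5) = 1/(-49) = -1/49)
K = -1/49 ≈ -0.020408
L(M) = -12*M² (L(M) = (-12*M)*M = -12*M²)
(67 + L(-6))*K = (67 - 12*(-6)²)*(-1/49) = (67 - 12*36)*(-1/49) = (67 - 432)*(-1/49) = -365*(-1/49) = 365/49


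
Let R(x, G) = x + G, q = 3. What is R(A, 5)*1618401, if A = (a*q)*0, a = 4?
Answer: 8092005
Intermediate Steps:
A = 0 (A = (4*3)*0 = 12*0 = 0)
R(x, G) = G + x
R(A, 5)*1618401 = (5 + 0)*1618401 = 5*1618401 = 8092005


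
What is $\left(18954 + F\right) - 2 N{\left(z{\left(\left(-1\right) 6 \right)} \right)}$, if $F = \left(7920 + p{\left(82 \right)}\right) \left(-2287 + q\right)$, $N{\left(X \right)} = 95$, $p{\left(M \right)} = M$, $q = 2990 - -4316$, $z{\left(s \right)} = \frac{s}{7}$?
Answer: $40180802$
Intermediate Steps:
$z{\left(s \right)} = \frac{s}{7}$ ($z{\left(s \right)} = s \frac{1}{7} = \frac{s}{7}$)
$q = 7306$ ($q = 2990 + 4316 = 7306$)
$F = 40162038$ ($F = \left(7920 + 82\right) \left(-2287 + 7306\right) = 8002 \cdot 5019 = 40162038$)
$\left(18954 + F\right) - 2 N{\left(z{\left(\left(-1\right) 6 \right)} \right)} = \left(18954 + 40162038\right) - 190 = 40180992 - 190 = 40180802$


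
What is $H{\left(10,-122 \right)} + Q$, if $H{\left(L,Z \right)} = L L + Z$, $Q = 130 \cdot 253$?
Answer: $32868$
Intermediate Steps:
$Q = 32890$
$H{\left(L,Z \right)} = Z + L^{2}$ ($H{\left(L,Z \right)} = L^{2} + Z = Z + L^{2}$)
$H{\left(10,-122 \right)} + Q = \left(-122 + 10^{2}\right) + 32890 = \left(-122 + 100\right) + 32890 = -22 + 32890 = 32868$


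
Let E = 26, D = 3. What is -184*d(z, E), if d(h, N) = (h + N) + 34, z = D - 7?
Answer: -10304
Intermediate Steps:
z = -4 (z = 3 - 7 = -4)
d(h, N) = 34 + N + h (d(h, N) = (N + h) + 34 = 34 + N + h)
-184*d(z, E) = -184*(34 + 26 - 4) = -184*56 = -10304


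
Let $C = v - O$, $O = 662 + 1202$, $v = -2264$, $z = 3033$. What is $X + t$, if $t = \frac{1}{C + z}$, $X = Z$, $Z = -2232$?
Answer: $- \frac{2444041}{1095} \approx -2232.0$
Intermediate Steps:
$O = 1864$
$C = -4128$ ($C = -2264 - 1864 = -4128$)
$X = -2232$
$t = - \frac{1}{1095}$ ($t = \frac{1}{-4128 + 3033} = \frac{1}{-1095} = - \frac{1}{1095} \approx -0.00091324$)
$X + t = -2232 - \frac{1}{1095} = - \frac{2444041}{1095}$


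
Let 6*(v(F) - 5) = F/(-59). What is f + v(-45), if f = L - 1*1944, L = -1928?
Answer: -456291/118 ≈ -3866.9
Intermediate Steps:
f = -3872 (f = -1928 - 1*1944 = -1928 - 1944 = -3872)
v(F) = 5 - F/354 (v(F) = 5 + (F/(-59))/6 = 5 + (F*(-1/59))/6 = 5 + (-F/59)/6 = 5 - F/354)
f + v(-45) = -3872 + (5 - 1/354*(-45)) = -3872 + (5 + 15/118) = -3872 + 605/118 = -456291/118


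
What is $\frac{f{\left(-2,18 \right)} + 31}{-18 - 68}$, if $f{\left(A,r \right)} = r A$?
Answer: $\frac{5}{86} \approx 0.05814$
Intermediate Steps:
$f{\left(A,r \right)} = A r$
$\frac{f{\left(-2,18 \right)} + 31}{-18 - 68} = \frac{\left(-2\right) 18 + 31}{-18 - 68} = \frac{-36 + 31}{-86} = \left(-5\right) \left(- \frac{1}{86}\right) = \frac{5}{86}$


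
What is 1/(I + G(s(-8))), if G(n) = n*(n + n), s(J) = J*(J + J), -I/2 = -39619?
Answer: 1/112006 ≈ 8.9281e-6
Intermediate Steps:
I = 79238 (I = -2*(-39619) = 79238)
s(J) = 2*J² (s(J) = J*(2*J) = 2*J²)
G(n) = 2*n² (G(n) = n*(2*n) = 2*n²)
1/(I + G(s(-8))) = 1/(79238 + 2*(2*(-8)²)²) = 1/(79238 + 2*(2*64)²) = 1/(79238 + 2*128²) = 1/(79238 + 2*16384) = 1/(79238 + 32768) = 1/112006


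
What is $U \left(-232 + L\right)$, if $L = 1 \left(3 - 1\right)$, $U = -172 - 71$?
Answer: $55890$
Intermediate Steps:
$U = -243$ ($U = -172 - 71 = -243$)
$L = 2$ ($L = 1 \cdot 2 = 2$)
$U \left(-232 + L\right) = - 243 \left(-232 + 2\right) = \left(-243\right) \left(-230\right) = 55890$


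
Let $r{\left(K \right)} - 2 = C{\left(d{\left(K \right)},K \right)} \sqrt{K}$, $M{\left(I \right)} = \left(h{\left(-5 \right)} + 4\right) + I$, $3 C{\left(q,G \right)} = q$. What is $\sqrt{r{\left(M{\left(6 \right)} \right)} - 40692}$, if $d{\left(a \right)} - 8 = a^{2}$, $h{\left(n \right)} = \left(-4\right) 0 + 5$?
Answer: $\frac{\sqrt{-366210 + 699 \sqrt{15}}}{3} \approx 200.97 i$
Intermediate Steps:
$h{\left(n \right)} = 5$ ($h{\left(n \right)} = 0 + 5 = 5$)
$d{\left(a \right)} = 8 + a^{2}$
$C{\left(q,G \right)} = \frac{q}{3}$
$M{\left(I \right)} = 9 + I$ ($M{\left(I \right)} = \left(5 + 4\right) + I = 9 + I$)
$r{\left(K \right)} = 2 + \sqrt{K} \left(\frac{8}{3} + \frac{K^{2}}{3}\right)$ ($r{\left(K \right)} = 2 + \frac{8 + K^{2}}{3} \sqrt{K} = 2 + \left(\frac{8}{3} + \frac{K^{2}}{3}\right) \sqrt{K} = 2 + \sqrt{K} \left(\frac{8}{3} + \frac{K^{2}}{3}\right)$)
$\sqrt{r{\left(M{\left(6 \right)} \right)} - 40692} = \sqrt{\left(2 + \frac{\sqrt{9 + 6} \left(8 + \left(9 + 6\right)^{2}\right)}{3}\right) - 40692} = \sqrt{\left(2 + \frac{\sqrt{15} \left(8 + 15^{2}\right)}{3}\right) - 40692} = \sqrt{\left(2 + \frac{\sqrt{15} \left(8 + 225\right)}{3}\right) - 40692} = \sqrt{\left(2 + \frac{1}{3} \sqrt{15} \cdot 233\right) - 40692} = \sqrt{\left(2 + \frac{233 \sqrt{15}}{3}\right) - 40692} = \sqrt{-40690 + \frac{233 \sqrt{15}}{3}}$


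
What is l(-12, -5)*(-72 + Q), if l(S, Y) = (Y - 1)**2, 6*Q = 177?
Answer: -1530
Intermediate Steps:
Q = 59/2 (Q = (1/6)*177 = 59/2 ≈ 29.500)
l(S, Y) = (-1 + Y)**2
l(-12, -5)*(-72 + Q) = (-1 - 5)**2*(-72 + 59/2) = (-6)**2*(-85/2) = 36*(-85/2) = -1530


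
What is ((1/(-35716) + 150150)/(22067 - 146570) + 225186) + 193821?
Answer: 1863213657498637/4446749148 ≈ 4.1901e+5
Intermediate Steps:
((1/(-35716) + 150150)/(22067 - 146570) + 225186) + 193821 = ((-1/35716 + 150150)/(-124503) + 225186) + 193821 = ((5362757399/35716)*(-1/124503) + 225186) + 193821 = (-5362757399/4446749148 + 225186) + 193821 = 1001340290884129/4446749148 + 193821 = 1863213657498637/4446749148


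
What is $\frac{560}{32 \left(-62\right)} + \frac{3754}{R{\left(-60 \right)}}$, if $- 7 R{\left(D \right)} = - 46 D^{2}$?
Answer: $- \frac{317191}{2566800} \approx -0.12357$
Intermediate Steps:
$R{\left(D \right)} = \frac{46 D^{2}}{7}$ ($R{\left(D \right)} = - \frac{\left(-46\right) D^{2}}{7} = \frac{46 D^{2}}{7}$)
$\frac{560}{32 \left(-62\right)} + \frac{3754}{R{\left(-60 \right)}} = \frac{560}{32 \left(-62\right)} + \frac{3754}{\frac{46}{7} \left(-60\right)^{2}} = \frac{560}{-1984} + \frac{3754}{\frac{46}{7} \cdot 3600} = 560 \left(- \frac{1}{1984}\right) + \frac{3754}{\frac{165600}{7}} = - \frac{35}{124} + 3754 \cdot \frac{7}{165600} = - \frac{35}{124} + \frac{13139}{82800} = - \frac{317191}{2566800}$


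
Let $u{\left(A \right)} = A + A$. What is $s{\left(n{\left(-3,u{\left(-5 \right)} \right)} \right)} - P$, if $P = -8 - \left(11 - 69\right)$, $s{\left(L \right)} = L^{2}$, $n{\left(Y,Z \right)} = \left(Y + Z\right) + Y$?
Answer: $206$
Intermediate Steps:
$u{\left(A \right)} = 2 A$
$n{\left(Y,Z \right)} = Z + 2 Y$
$P = 50$ ($P = -8 - \left(11 - 69\right) = -8 - -58 = -8 + 58 = 50$)
$s{\left(n{\left(-3,u{\left(-5 \right)} \right)} \right)} - P = \left(2 \left(-5\right) + 2 \left(-3\right)\right)^{2} - 50 = \left(-10 - 6\right)^{2} - 50 = \left(-16\right)^{2} - 50 = 256 - 50 = 206$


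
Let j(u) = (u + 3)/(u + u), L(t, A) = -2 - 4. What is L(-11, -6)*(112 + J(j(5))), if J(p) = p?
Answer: -3384/5 ≈ -676.80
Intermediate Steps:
L(t, A) = -6
j(u) = (3 + u)/(2*u) (j(u) = (3 + u)/((2*u)) = (3 + u)*(1/(2*u)) = (3 + u)/(2*u))
L(-11, -6)*(112 + J(j(5))) = -6*(112 + (1/2)*(3 + 5)/5) = -6*(112 + (1/2)*(1/5)*8) = -6*(112 + 4/5) = -6*564/5 = -3384/5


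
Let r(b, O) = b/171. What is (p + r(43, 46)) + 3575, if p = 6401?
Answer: 1705939/171 ≈ 9976.3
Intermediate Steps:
r(b, O) = b/171 (r(b, O) = b*(1/171) = b/171)
(p + r(43, 46)) + 3575 = (6401 + (1/171)*43) + 3575 = (6401 + 43/171) + 3575 = 1094614/171 + 3575 = 1705939/171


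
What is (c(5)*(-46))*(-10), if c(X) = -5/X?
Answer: -460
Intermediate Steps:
(c(5)*(-46))*(-10) = (-5/5*(-46))*(-10) = (-5*1/5*(-46))*(-10) = -1*(-46)*(-10) = 46*(-10) = -460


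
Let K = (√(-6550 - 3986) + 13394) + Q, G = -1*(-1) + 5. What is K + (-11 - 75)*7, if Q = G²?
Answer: 12828 + 2*I*√2634 ≈ 12828.0 + 102.65*I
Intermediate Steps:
G = 6 (G = 1 + 5 = 6)
Q = 36 (Q = 6² = 36)
K = 13430 + 2*I*√2634 (K = (√(-6550 - 3986) + 13394) + 36 = (√(-10536) + 13394) + 36 = (2*I*√2634 + 13394) + 36 = (13394 + 2*I*√2634) + 36 = 13430 + 2*I*√2634 ≈ 13430.0 + 102.65*I)
K + (-11 - 75)*7 = (13430 + 2*I*√2634) + (-11 - 75)*7 = (13430 + 2*I*√2634) - 86*7 = (13430 + 2*I*√2634) - 602 = 12828 + 2*I*√2634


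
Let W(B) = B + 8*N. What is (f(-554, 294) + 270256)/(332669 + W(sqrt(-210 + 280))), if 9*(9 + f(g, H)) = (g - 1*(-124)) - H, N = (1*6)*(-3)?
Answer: 161706840995/199031175999 - 2431499*sqrt(70)/995155879995 ≈ 0.81245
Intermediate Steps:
N = -18 (N = 6*(-3) = -18)
f(g, H) = 43/9 - H/9 + g/9 (f(g, H) = -9 + ((g - 1*(-124)) - H)/9 = -9 + ((g + 124) - H)/9 = -9 + ((124 + g) - H)/9 = -9 + (124 + g - H)/9 = -9 + (124/9 - H/9 + g/9) = 43/9 - H/9 + g/9)
W(B) = -144 + B (W(B) = B + 8*(-18) = B - 144 = -144 + B)
(f(-554, 294) + 270256)/(332669 + W(sqrt(-210 + 280))) = ((43/9 - 1/9*294 + (1/9)*(-554)) + 270256)/(332669 + (-144 + sqrt(-210 + 280))) = ((43/9 - 98/3 - 554/9) + 270256)/(332669 + (-144 + sqrt(70))) = (-805/9 + 270256)/(332525 + sqrt(70)) = 2431499/(9*(332525 + sqrt(70)))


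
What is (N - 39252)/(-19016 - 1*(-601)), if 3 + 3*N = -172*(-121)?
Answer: 3343/1905 ≈ 1.7549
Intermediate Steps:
N = 20809/3 (N = -1 + (-172*(-121))/3 = -1 + (1/3)*20812 = -1 + 20812/3 = 20809/3 ≈ 6936.3)
(N - 39252)/(-19016 - 1*(-601)) = (20809/3 - 39252)/(-19016 - 1*(-601)) = -96947/(3*(-19016 + 601)) = -96947/3/(-18415) = -96947/3*(-1/18415) = 3343/1905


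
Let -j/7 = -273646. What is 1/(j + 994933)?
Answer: 1/2910455 ≈ 3.4359e-7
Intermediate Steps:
j = 1915522 (j = -7*(-273646) = 1915522)
1/(j + 994933) = 1/(1915522 + 994933) = 1/2910455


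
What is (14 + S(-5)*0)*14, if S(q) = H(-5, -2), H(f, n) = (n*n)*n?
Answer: 196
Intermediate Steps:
H(f, n) = n³ (H(f, n) = n²*n = n³)
S(q) = -8 (S(q) = (-2)³ = -8)
(14 + S(-5)*0)*14 = (14 - 8*0)*14 = (14 + 0)*14 = 14*14 = 196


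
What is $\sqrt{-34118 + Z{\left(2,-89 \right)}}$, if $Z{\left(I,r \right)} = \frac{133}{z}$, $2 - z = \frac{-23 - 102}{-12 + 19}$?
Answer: $\frac{i \sqrt{659064469}}{139} \approx 184.69 i$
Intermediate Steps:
$z = \frac{139}{7}$ ($z = 2 - \frac{-23 - 102}{-12 + 19} = 2 - - \frac{125}{7} = 2 + \frac{125}{7} = \frac{139}{7} \approx 19.857$)
$Z{\left(I,r \right)} = \frac{931}{139}$ ($Z{\left(I,r \right)} = \frac{133}{\frac{139}{7}} = 133 \cdot \frac{7}{139} = \frac{931}{139}$)
$\sqrt{-34118 + Z{\left(2,-89 \right)}} = \sqrt{-34118 + \frac{931}{139}} = \sqrt{- \frac{4741471}{139}} = \frac{i \sqrt{659064469}}{139}$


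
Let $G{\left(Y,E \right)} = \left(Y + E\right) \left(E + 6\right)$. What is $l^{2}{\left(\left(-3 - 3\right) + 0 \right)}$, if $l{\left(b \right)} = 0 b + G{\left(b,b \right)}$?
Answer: $0$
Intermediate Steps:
$G{\left(Y,E \right)} = \left(6 + E\right) \left(E + Y\right)$ ($G{\left(Y,E \right)} = \left(E + Y\right) \left(6 + E\right) = \left(6 + E\right) \left(E + Y\right)$)
$l{\left(b \right)} = 2 b^{2} + 12 b$ ($l{\left(b \right)} = 0 b + \left(b^{2} + 6 b + 6 b + b b\right) = 0 + \left(b^{2} + 6 b + 6 b + b^{2}\right) = 0 + \left(2 b^{2} + 12 b\right) = 2 b^{2} + 12 b$)
$l^{2}{\left(\left(-3 - 3\right) + 0 \right)} = \left(2 \left(\left(-3 - 3\right) + 0\right) \left(6 + \left(\left(-3 - 3\right) + 0\right)\right)\right)^{2} = \left(2 \left(-6 + 0\right) \left(6 + \left(-6 + 0\right)\right)\right)^{2} = \left(2 \left(-6\right) \left(6 - 6\right)\right)^{2} = \left(2 \left(-6\right) 0\right)^{2} = 0^{2} = 0$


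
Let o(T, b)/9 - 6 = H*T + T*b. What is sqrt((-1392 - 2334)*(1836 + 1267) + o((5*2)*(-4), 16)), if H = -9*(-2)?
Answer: 6*I*sqrt(321499) ≈ 3402.1*I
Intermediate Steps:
H = 18
o(T, b) = 54 + 162*T + 9*T*b (o(T, b) = 54 + 9*(18*T + T*b) = 54 + (162*T + 9*T*b) = 54 + 162*T + 9*T*b)
sqrt((-1392 - 2334)*(1836 + 1267) + o((5*2)*(-4), 16)) = sqrt((-1392 - 2334)*(1836 + 1267) + (54 + 162*((5*2)*(-4)) + 9*((5*2)*(-4))*16)) = sqrt(-3726*3103 + (54 + 162*(10*(-4)) + 9*(10*(-4))*16)) = sqrt(-11561778 + (54 + 162*(-40) + 9*(-40)*16)) = sqrt(-11561778 + (54 - 6480 - 5760)) = sqrt(-11561778 - 12186) = sqrt(-11573964) = 6*I*sqrt(321499)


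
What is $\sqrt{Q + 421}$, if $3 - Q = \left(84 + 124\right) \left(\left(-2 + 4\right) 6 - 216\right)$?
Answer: $2 \sqrt{10714} \approx 207.02$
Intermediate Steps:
$Q = 42435$ ($Q = 3 - \left(84 + 124\right) \left(\left(-2 + 4\right) 6 - 216\right) = 3 - 208 \left(2 \cdot 6 - 216\right) = 3 - 208 \left(12 - 216\right) = 3 - 208 \left(-204\right) = 3 - -42432 = 3 + 42432 = 42435$)
$\sqrt{Q + 421} = \sqrt{42435 + 421} = \sqrt{42856} = 2 \sqrt{10714}$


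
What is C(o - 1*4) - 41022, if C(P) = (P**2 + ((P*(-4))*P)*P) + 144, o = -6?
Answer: -36778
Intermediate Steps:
C(P) = 144 + P**2 - 4*P**3 (C(P) = (P**2 + ((-4*P)*P)*P) + 144 = (P**2 + (-4*P**2)*P) + 144 = (P**2 - 4*P**3) + 144 = 144 + P**2 - 4*P**3)
C(o - 1*4) - 41022 = (144 + (-6 - 1*4)**2 - 4*(-6 - 1*4)**3) - 41022 = (144 + (-6 - 4)**2 - 4*(-6 - 4)**3) - 41022 = (144 + (-10)**2 - 4*(-10)**3) - 41022 = (144 + 100 - 4*(-1000)) - 41022 = (144 + 100 + 4000) - 41022 = 4244 - 41022 = -36778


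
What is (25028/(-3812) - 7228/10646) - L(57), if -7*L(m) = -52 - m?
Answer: -810188342/35509733 ≈ -22.816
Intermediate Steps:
L(m) = 52/7 + m/7 (L(m) = -(-52 - m)/7 = 52/7 + m/7)
(25028/(-3812) - 7228/10646) - L(57) = (25028/(-3812) - 7228/10646) - (52/7 + (⅐)*57) = (25028*(-1/3812) - 7228*1/10646) - (52/7 + 57/7) = (-6257/953 - 3614/5323) - 1*109/7 = -36750153/5072819 - 109/7 = -810188342/35509733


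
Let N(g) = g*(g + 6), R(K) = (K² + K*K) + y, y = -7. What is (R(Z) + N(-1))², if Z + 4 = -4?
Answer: 13456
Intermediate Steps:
Z = -8 (Z = -4 - 4 = -8)
R(K) = -7 + 2*K² (R(K) = (K² + K*K) - 7 = (K² + K²) - 7 = 2*K² - 7 = -7 + 2*K²)
N(g) = g*(6 + g)
(R(Z) + N(-1))² = ((-7 + 2*(-8)²) - (6 - 1))² = ((-7 + 2*64) - 1*5)² = ((-7 + 128) - 5)² = (121 - 5)² = 116² = 13456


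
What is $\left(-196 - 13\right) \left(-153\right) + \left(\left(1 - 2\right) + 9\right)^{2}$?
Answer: $32041$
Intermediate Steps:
$\left(-196 - 13\right) \left(-153\right) + \left(\left(1 - 2\right) + 9\right)^{2} = \left(-196 - 13\right) \left(-153\right) + \left(-1 + 9\right)^{2} = \left(-209\right) \left(-153\right) + 8^{2} = 31977 + 64 = 32041$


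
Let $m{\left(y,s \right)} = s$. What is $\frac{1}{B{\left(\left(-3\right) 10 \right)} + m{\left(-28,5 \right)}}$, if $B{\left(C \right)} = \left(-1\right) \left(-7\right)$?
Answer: $\frac{1}{12} \approx 0.083333$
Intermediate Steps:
$B{\left(C \right)} = 7$
$\frac{1}{B{\left(\left(-3\right) 10 \right)} + m{\left(-28,5 \right)}} = \frac{1}{7 + 5} = \frac{1}{12}$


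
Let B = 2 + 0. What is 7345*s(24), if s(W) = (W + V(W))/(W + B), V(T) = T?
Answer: 13560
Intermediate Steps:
B = 2
s(W) = 2*W/(2 + W) (s(W) = (W + W)/(W + 2) = (2*W)/(2 + W) = 2*W/(2 + W))
7345*s(24) = 7345*(2*24/(2 + 24)) = 7345*(2*24/26) = 7345*(2*24*(1/26)) = 7345*(24/13) = 13560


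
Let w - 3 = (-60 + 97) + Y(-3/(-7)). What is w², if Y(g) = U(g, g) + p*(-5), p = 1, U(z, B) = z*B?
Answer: 2972176/2401 ≈ 1237.9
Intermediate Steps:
U(z, B) = B*z
Y(g) = -5 + g² (Y(g) = g*g + 1*(-5) = g² - 5 = -5 + g²)
w = 1724/49 (w = 3 + ((-60 + 97) + (-5 + (-3/(-7))²)) = 3 + (37 + (-5 + (-3*(-⅐))²)) = 3 + (37 + (-5 + (3/7)²)) = 3 + (37 + (-5 + 9/49)) = 3 + (37 - 236/49) = 3 + 1577/49 = 1724/49 ≈ 35.184)
w² = (1724/49)² = 2972176/2401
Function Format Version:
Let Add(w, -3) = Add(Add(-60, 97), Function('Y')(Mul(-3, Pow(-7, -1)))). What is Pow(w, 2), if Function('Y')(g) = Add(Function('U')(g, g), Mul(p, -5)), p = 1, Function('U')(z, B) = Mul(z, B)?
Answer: Rational(2972176, 2401) ≈ 1237.9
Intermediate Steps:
Function('U')(z, B) = Mul(B, z)
Function('Y')(g) = Add(-5, Pow(g, 2)) (Function('Y')(g) = Add(Mul(g, g), Mul(1, -5)) = Add(Pow(g, 2), -5) = Add(-5, Pow(g, 2)))
w = Rational(1724, 49) (w = Add(3, Add(Add(-60, 97), Add(-5, Pow(Mul(-3, Pow(-7, -1)), 2)))) = Add(3, Add(37, Add(-5, Pow(Mul(-3, Rational(-1, 7)), 2)))) = Add(3, Add(37, Add(-5, Pow(Rational(3, 7), 2)))) = Add(3, Add(37, Add(-5, Rational(9, 49)))) = Add(3, Add(37, Rational(-236, 49))) = Add(3, Rational(1577, 49)) = Rational(1724, 49) ≈ 35.184)
Pow(w, 2) = Pow(Rational(1724, 49), 2) = Rational(2972176, 2401)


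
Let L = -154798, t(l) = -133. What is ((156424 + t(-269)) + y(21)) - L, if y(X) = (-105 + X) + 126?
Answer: 311131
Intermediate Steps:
y(X) = 21 + X
((156424 + t(-269)) + y(21)) - L = ((156424 - 133) + (21 + 21)) - 1*(-154798) = (156291 + 42) + 154798 = 156333 + 154798 = 311131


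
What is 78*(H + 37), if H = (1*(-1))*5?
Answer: 2496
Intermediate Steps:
H = -5 (H = -1*5 = -5)
78*(H + 37) = 78*(-5 + 37) = 78*32 = 2496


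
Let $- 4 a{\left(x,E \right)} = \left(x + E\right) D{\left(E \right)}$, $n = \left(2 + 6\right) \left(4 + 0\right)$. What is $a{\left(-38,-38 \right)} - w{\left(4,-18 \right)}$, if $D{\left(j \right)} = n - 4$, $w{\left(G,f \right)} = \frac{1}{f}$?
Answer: $\frac{9577}{18} \approx 532.06$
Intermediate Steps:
$n = 32$ ($n = 8 \cdot 4 = 32$)
$D{\left(j \right)} = 28$ ($D{\left(j \right)} = 32 - 4 = 28$)
$a{\left(x,E \right)} = - 7 E - 7 x$ ($a{\left(x,E \right)} = - \frac{\left(x + E\right) 28}{4} = - \frac{\left(E + x\right) 28}{4} = - \frac{28 E + 28 x}{4} = - 7 E - 7 x$)
$a{\left(-38,-38 \right)} - w{\left(4,-18 \right)} = \left(\left(-7\right) \left(-38\right) - -266\right) - \frac{1}{-18} = \left(266 + 266\right) - - \frac{1}{18} = 532 + \frac{1}{18} = \frac{9577}{18}$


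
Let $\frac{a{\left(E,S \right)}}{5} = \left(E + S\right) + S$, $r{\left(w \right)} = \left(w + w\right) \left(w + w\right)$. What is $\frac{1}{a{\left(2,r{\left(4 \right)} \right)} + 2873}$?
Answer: $\frac{1}{3523} \approx 0.00028385$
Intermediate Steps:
$r{\left(w \right)} = 4 w^{2}$ ($r{\left(w \right)} = 2 w 2 w = 4 w^{2}$)
$a{\left(E,S \right)} = 5 E + 10 S$ ($a{\left(E,S \right)} = 5 \left(\left(E + S\right) + S\right) = 5 \left(E + 2 S\right) = 5 E + 10 S$)
$\frac{1}{a{\left(2,r{\left(4 \right)} \right)} + 2873} = \frac{1}{\left(5 \cdot 2 + 10 \cdot 4 \cdot 4^{2}\right) + 2873} = \frac{1}{\left(10 + 10 \cdot 4 \cdot 16\right) + 2873} = \frac{1}{\left(10 + 10 \cdot 64\right) + 2873} = \frac{1}{\left(10 + 640\right) + 2873} = \frac{1}{650 + 2873} = \frac{1}{3523}$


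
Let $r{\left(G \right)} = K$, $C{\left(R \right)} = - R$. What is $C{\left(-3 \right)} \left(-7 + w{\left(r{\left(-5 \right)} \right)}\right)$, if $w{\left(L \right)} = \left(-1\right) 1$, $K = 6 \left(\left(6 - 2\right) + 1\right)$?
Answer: $-24$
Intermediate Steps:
$K = 30$ ($K = 6 \left(4 + 1\right) = 6 \cdot 5 = 30$)
$r{\left(G \right)} = 30$
$w{\left(L \right)} = -1$
$C{\left(-3 \right)} \left(-7 + w{\left(r{\left(-5 \right)} \right)}\right) = \left(-1\right) \left(-3\right) \left(-7 - 1\right) = 3 \left(-8\right) = -24$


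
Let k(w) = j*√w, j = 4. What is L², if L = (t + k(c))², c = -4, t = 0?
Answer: 4096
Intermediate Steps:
k(w) = 4*√w
L = -64 (L = (0 + 4*√(-4))² = (0 + 4*(2*I))² = (0 + 8*I)² = (8*I)² = -64)
L² = (-64)² = 4096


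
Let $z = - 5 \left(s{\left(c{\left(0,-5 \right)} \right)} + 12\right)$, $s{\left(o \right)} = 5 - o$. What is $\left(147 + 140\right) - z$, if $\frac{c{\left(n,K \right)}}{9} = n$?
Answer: $372$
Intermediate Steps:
$c{\left(n,K \right)} = 9 n$
$z = -85$ ($z = - 5 \left(\left(5 - 9 \cdot 0\right) + 12\right) = - 5 \left(\left(5 - 0\right) + 12\right) = - 5 \left(\left(5 + 0\right) + 12\right) = - 5 \left(5 + 12\right) = \left(-5\right) 17 = -85$)
$\left(147 + 140\right) - z = \left(147 + 140\right) - -85 = 287 + 85 = 372$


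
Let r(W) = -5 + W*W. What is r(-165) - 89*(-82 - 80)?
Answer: 41638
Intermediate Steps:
r(W) = -5 + W²
r(-165) - 89*(-82 - 80) = (-5 + (-165)²) - 89*(-82 - 80) = (-5 + 27225) - 89*(-162) = 27220 + 14418 = 41638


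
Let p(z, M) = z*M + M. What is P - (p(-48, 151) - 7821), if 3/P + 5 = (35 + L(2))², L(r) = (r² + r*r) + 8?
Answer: 38727131/2596 ≈ 14918.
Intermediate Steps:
L(r) = 8 + 2*r² (L(r) = (r² + r²) + 8 = 2*r² + 8 = 8 + 2*r²)
p(z, M) = M + M*z (p(z, M) = M*z + M = M + M*z)
P = 3/2596 (P = 3/(-5 + (35 + (8 + 2*2²))²) = 3/(-5 + (35 + (8 + 2*4))²) = 3/(-5 + (35 + (8 + 8))²) = 3/(-5 + (35 + 16)²) = 3/(-5 + 51²) = 3/(-5 + 2601) = 3/2596 ≈ 0.0011556)
P - (p(-48, 151) - 7821) = 3/2596 - (151*(1 - 48) - 7821) = 3/2596 - (151*(-47) - 7821) = 3/2596 - (-7097 - 7821) = 3/2596 - 1*(-14918) = 3/2596 + 14918 = 38727131/2596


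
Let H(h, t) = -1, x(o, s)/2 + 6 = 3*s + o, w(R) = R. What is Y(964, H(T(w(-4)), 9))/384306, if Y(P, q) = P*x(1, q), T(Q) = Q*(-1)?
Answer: -7712/192153 ≈ -0.040135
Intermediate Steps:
x(o, s) = -12 + 2*o + 6*s (x(o, s) = -12 + 2*(3*s + o) = -12 + 2*(o + 3*s) = -12 + (2*o + 6*s) = -12 + 2*o + 6*s)
T(Q) = -Q
Y(P, q) = P*(-10 + 6*q) (Y(P, q) = P*(-12 + 2*1 + 6*q) = P*(-12 + 2 + 6*q) = P*(-10 + 6*q))
Y(964, H(T(w(-4)), 9))/384306 = (2*964*(-5 + 3*(-1)))/384306 = (2*964*(-5 - 3))*(1/384306) = (2*964*(-8))*(1/384306) = -15424*1/384306 = -7712/192153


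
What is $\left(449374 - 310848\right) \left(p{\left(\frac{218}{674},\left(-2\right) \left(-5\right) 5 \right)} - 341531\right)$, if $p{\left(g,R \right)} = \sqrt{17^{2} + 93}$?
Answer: $-47310923306 + 138526 \sqrt{382} \approx -4.7308 \cdot 10^{10}$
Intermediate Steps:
$p{\left(g,R \right)} = \sqrt{382}$ ($p{\left(g,R \right)} = \sqrt{289 + 93} = \sqrt{382}$)
$\left(449374 - 310848\right) \left(p{\left(\frac{218}{674},\left(-2\right) \left(-5\right) 5 \right)} - 341531\right) = \left(449374 - 310848\right) \left(\sqrt{382} - 341531\right) = 138526 \left(-341531 + \sqrt{382}\right) = -47310923306 + 138526 \sqrt{382}$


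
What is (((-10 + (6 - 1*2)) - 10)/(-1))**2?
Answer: 256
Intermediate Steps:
(((-10 + (6 - 1*2)) - 10)/(-1))**2 = (((-10 + (6 - 2)) - 10)*(-1))**2 = (((-10 + 4) - 10)*(-1))**2 = ((-6 - 10)*(-1))**2 = (-16*(-1))**2 = 16**2 = 256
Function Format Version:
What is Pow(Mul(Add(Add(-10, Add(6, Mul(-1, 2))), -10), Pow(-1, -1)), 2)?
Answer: 256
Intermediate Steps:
Pow(Mul(Add(Add(-10, Add(6, Mul(-1, 2))), -10), Pow(-1, -1)), 2) = Pow(Mul(Add(Add(-10, Add(6, -2)), -10), -1), 2) = Pow(Mul(Add(Add(-10, 4), -10), -1), 2) = Pow(Mul(Add(-6, -10), -1), 2) = Pow(Mul(-16, -1), 2) = Pow(16, 2) = 256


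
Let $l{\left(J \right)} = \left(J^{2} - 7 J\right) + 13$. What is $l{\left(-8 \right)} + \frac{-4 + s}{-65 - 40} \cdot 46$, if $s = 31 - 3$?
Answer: $\frac{4287}{35} \approx 122.49$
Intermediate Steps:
$s = 28$ ($s = 31 - 3 = 28$)
$l{\left(J \right)} = 13 + J^{2} - 7 J$
$l{\left(-8 \right)} + \frac{-4 + s}{-65 - 40} \cdot 46 = \left(13 + \left(-8\right)^{2} - -56\right) + \frac{-4 + 28}{-65 - 40} \cdot 46 = \left(13 + 64 + 56\right) + \frac{24}{-105} \cdot 46 = 133 + 24 \left(- \frac{1}{105}\right) 46 = 133 - \frac{368}{35} = \frac{4287}{35}$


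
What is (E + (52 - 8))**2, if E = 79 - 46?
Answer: 5929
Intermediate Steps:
E = 33
(E + (52 - 8))**2 = (33 + (52 - 8))**2 = (33 + 44)**2 = 77**2 = 5929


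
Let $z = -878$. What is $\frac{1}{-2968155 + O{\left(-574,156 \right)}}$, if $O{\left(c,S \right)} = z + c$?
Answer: $- \frac{1}{2969607} \approx -3.3674 \cdot 10^{-7}$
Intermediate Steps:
$O{\left(c,S \right)} = -878 + c$
$\frac{1}{-2968155 + O{\left(-574,156 \right)}} = \frac{1}{-2968155 - 1452} = \frac{1}{-2969607} = - \frac{1}{2969607}$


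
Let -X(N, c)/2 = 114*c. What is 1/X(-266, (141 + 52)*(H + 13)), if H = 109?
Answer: -1/5368488 ≈ -1.8627e-7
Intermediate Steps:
X(N, c) = -228*c
1/X(-266, (141 + 52)*(H + 13)) = 1/(-228*(141 + 52)*(109 + 13)) = 1/(-44004*122) = 1/(-228*23546) = 1/(-5368488) = -1/5368488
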